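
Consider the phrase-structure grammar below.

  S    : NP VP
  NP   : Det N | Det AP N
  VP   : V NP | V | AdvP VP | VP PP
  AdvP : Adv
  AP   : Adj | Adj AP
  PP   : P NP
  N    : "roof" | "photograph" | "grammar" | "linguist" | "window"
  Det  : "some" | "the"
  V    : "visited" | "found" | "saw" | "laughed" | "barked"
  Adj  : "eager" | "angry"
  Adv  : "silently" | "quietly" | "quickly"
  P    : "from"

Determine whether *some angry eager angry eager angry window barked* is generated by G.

[S [NP [Det some] [AP [Adj angry] [AP [Adj eager] [AP [Adj angry] [AP [Adj eager] [AP [Adj angry]]]]]] [N window]] [VP [V barked]]]
The bracketing above is licensed at every node by one of the given productions, with S at the root.

Grammatical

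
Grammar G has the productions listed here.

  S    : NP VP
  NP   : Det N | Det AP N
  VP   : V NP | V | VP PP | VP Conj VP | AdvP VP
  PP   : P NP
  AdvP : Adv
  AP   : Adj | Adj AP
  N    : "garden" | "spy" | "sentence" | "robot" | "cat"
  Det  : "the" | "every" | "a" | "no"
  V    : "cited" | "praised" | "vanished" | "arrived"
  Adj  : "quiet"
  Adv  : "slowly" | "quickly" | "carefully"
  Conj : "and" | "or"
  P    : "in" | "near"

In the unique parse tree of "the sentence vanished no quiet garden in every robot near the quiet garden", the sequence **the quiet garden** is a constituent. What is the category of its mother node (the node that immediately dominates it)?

S
  NP
    Det: the
    N: sentence
  VP
    VP
      VP
        V: vanished
        NP
          Det: no
          AP
            Adj: quiet
          N: garden
      PP
        P: in
        NP
          Det: every
          N: robot
    PP
      P: near
      NP
        Det: the
        AP
          Adj: quiet
        N: garden
The span 'the quiet garden' is the NP node built by NP → Det AP N.
Its mother is the PP built by PP → P NP.

PP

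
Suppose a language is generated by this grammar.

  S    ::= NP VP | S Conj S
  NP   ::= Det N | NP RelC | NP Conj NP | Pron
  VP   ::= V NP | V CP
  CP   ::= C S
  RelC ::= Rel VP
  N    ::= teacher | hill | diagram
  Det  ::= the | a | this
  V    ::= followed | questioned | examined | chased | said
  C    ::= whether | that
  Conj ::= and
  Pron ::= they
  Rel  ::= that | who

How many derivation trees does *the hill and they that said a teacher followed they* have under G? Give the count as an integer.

2

The two bracketings:
[S [NP [NP [NP [Det the] [N hill]] [Conj and] [NP [Pron they]]] [RelC [Rel that] [VP [V said] [NP [Det a] [N teacher]]]]] [VP [V followed] [NP [Pron they]]]]
[S [NP [NP [Det the] [N hill]] [Conj and] [NP [NP [Pron they]] [RelC [Rel that] [VP [V said] [NP [Det a] [N teacher]]]]]] [VP [V followed] [NP [Pron they]]]]
The trees differ in how a recursive rule is bracketed over the same span.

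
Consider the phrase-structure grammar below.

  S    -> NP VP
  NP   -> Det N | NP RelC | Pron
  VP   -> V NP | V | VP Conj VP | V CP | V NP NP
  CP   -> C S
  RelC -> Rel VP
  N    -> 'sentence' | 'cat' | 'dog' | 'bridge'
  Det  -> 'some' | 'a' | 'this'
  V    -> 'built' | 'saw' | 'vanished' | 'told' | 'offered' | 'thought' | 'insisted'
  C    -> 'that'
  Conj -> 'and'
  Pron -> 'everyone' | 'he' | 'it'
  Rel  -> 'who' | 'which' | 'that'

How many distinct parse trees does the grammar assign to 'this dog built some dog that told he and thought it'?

Two of the 4 distinct bracketings:
[S [NP [Det this] [N dog]] [VP [V built] [NP [NP [Det some] [N dog]] [RelC [Rel that] [VP [VP [V told] [NP [Pron he]]] [Conj and] [VP [V thought] [NP [Pron it]]]]]]]]
[S [NP [Det this] [N dog]] [VP [VP [V built] [NP [NP [Det some] [N dog]] [RelC [Rel that] [VP [V told] [NP [Pron he]]]]]] [Conj and] [VP [V thought] [NP [Pron it]]]]]
The trees differ in how a recursive rule is bracketed over the same span.

4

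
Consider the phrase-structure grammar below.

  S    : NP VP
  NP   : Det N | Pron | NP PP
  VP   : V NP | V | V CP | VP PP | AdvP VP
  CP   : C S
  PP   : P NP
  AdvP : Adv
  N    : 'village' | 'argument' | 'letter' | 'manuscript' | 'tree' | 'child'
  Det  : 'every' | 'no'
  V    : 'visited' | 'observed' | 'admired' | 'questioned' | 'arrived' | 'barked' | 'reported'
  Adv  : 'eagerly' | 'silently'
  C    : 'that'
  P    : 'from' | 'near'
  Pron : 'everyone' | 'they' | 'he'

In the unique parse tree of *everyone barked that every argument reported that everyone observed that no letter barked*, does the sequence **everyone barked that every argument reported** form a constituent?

[S [NP [Pron everyone]] [VP [V barked] [CP [C that] [S [NP [Det every] [N argument]] [VP [V reported] [CP [C that] [S [NP [Pron everyone]] [VP [V observed] [CP [C that] [S [NP [Det no] [N letter]] [VP [V barked]]]]]]]]]]]]
The smallest constituent containing 'everyone barked that every argument reported' is the S spanning 'everyone barked that every argument reported that everyone observed that no letter barked'; no single node in the tree dominates exactly the given words.

No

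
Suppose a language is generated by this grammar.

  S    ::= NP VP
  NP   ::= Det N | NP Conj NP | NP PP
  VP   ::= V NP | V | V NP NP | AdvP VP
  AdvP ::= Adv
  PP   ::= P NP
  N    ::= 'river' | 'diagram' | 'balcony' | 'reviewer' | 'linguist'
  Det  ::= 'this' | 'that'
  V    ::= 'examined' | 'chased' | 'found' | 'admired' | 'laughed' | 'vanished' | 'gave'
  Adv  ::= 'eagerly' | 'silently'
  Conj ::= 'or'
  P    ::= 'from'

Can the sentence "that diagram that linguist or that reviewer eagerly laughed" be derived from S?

Ungrammatical

For S → NP VP, the only prefix that parses as NP is 'that diagram', but the remainder 'that linguist or that reviewer eagerly laughed' is not a VP under these rules.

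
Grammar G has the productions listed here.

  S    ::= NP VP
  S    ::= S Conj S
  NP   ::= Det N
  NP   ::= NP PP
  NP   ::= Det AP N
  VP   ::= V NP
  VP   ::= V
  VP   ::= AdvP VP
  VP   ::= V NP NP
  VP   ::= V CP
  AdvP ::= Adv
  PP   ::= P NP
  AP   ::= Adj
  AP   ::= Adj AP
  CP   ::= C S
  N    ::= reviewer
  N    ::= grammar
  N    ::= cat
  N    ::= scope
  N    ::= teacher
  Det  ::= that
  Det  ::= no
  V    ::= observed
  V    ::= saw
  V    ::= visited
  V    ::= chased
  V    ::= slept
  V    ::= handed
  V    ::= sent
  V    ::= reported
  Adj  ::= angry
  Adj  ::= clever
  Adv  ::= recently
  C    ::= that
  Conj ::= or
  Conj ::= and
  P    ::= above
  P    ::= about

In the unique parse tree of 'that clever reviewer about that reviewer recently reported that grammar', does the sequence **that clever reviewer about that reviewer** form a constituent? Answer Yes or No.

Yes

[S [NP [NP [Det that] [AP [Adj clever]] [N reviewer]] [PP [P about] [NP [Det that] [N reviewer]]]] [VP [AdvP [Adv recently]] [VP [V reported] [NP [Det that] [N grammar]]]]]
The words 'that clever reviewer about that reviewer' are exhaustively dominated by a single NP node (built by NP → NP PP), so they form a constituent.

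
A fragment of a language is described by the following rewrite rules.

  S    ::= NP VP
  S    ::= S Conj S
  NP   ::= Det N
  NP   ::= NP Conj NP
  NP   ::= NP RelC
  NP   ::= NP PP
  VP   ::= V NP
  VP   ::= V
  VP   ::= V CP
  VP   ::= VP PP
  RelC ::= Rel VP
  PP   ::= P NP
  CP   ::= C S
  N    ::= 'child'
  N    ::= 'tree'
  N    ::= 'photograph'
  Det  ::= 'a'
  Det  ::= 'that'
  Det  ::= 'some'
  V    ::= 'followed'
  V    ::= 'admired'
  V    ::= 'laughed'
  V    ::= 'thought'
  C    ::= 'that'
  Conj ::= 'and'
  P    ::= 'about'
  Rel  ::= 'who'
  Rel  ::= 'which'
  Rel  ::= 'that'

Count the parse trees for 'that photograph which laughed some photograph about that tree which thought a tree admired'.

7

Two of the 7 distinct bracketings:
[S [NP [NP [Det that] [N photograph]] [RelC [Rel which] [VP [V laughed] [NP [NP [NP [Det some] [N photograph]] [PP [P about] [NP [Det that] [N tree]]]] [RelC [Rel which] [VP [V thought] [NP [Det a] [N tree]]]]]]]] [VP [V admired]]]
[S [NP [NP [Det that] [N photograph]] [RelC [Rel which] [VP [V laughed] [NP [NP [Det some] [N photograph]] [PP [P about] [NP [NP [Det that] [N tree]] [RelC [Rel which] [VP [V thought] [NP [Det a] [N tree]]]]]]]]]] [VP [V admired]]]
The trees differ in how a recursive rule is bracketed over the same span.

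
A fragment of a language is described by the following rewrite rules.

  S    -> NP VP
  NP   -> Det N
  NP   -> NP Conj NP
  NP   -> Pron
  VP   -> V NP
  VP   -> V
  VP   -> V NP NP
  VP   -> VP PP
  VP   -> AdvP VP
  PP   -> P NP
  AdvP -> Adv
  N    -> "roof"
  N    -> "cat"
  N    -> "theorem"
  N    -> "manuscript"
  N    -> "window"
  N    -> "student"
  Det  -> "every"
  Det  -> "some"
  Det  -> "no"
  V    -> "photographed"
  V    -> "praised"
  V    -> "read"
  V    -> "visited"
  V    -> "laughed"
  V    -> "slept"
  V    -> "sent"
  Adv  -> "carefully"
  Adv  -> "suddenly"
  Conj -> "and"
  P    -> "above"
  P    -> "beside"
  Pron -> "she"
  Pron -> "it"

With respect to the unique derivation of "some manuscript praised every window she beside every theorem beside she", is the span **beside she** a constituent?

Yes

[S [NP [Det some] [N manuscript]] [VP [VP [VP [V praised] [NP [Det every] [N window]] [NP [Pron she]]] [PP [P beside] [NP [Det every] [N theorem]]]] [PP [P beside] [NP [Pron she]]]]]
The words 'beside she' are exhaustively dominated by a single PP node (built by PP → P NP), so they form a constituent.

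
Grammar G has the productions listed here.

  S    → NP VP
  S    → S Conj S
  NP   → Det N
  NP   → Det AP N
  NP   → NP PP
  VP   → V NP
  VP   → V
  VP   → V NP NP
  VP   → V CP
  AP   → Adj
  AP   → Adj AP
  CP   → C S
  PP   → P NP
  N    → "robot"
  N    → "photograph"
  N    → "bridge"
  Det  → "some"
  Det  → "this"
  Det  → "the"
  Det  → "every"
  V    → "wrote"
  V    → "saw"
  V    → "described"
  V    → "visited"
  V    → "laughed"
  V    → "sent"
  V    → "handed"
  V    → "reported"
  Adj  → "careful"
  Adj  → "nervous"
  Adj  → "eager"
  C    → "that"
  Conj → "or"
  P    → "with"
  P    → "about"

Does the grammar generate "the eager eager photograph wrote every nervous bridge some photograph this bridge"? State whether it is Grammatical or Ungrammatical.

For S → NP VP, the only prefix that parses as NP is 'the eager eager photograph', but the remainder 'wrote every nervous bridge some photograph this bridge' is not a VP under these rules. The alternative S rule S → S Conj S likewise has no satisfying split.

Ungrammatical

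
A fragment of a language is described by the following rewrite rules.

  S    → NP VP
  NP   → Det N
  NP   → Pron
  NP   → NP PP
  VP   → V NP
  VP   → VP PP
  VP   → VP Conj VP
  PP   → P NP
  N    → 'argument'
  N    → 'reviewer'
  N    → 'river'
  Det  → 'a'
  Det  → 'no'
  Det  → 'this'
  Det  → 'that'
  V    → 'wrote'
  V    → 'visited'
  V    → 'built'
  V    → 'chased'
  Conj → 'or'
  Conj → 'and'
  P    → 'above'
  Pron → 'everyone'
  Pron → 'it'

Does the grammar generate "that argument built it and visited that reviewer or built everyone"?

[S [NP [Det that] [N argument]] [VP [VP [V built] [NP [Pron it]]] [Conj and] [VP [VP [V visited] [NP [Det that] [N reviewer]]] [Conj or] [VP [V built] [NP [Pron everyone]]]]]]
Every word is introduced by a lexical rule and the phrasal rules combine the resulting categories into a single S.

Grammatical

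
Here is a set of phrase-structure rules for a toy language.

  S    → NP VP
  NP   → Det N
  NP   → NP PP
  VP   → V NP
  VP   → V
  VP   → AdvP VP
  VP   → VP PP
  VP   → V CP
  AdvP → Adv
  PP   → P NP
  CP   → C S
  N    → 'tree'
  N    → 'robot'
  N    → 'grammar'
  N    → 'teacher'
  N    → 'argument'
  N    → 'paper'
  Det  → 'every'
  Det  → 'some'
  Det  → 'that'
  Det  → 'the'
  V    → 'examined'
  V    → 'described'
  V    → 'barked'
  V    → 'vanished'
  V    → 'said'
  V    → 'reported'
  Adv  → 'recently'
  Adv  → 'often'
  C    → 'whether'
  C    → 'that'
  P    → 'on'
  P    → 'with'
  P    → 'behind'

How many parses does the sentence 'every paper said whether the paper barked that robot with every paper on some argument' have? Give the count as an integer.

Two of the 9 distinct bracketings:
[S [NP [Det every] [N paper]] [VP [VP [V said] [CP [C whether] [S [NP [Det the] [N paper]] [VP [V barked] [NP [Det that] [N robot]]]]]] [PP [P with] [NP [NP [Det every] [N paper]] [PP [P on] [NP [Det some] [N argument]]]]]]]
[S [NP [Det every] [N paper]] [VP [VP [VP [V said] [CP [C whether] [S [NP [Det the] [N paper]] [VP [V barked] [NP [Det that] [N robot]]]]]] [PP [P with] [NP [Det every] [N paper]]]] [PP [P on] [NP [Det some] [N argument]]]]]
The difference turns on whether NP → NP PP is used at the relevant span, versus an alternative expansion of NP.

9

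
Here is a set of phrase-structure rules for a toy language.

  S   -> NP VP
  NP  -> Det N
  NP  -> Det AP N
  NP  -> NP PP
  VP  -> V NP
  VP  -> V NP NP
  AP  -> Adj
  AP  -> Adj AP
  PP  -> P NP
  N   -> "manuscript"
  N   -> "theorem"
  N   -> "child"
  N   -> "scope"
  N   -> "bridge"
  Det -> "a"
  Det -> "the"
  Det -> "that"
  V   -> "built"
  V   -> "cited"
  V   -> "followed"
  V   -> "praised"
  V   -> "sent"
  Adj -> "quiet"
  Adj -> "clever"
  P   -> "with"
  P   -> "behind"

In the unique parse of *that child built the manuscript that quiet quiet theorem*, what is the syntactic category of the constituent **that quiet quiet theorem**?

[S [NP [Det that] [N child]] [VP [V built] [NP [Det the] [N manuscript]] [NP [Det that] [AP [Adj quiet] [AP [Adj quiet]]] [N theorem]]]]
The span 'that quiet quiet theorem' is the NP node built by NP → Det AP N.

NP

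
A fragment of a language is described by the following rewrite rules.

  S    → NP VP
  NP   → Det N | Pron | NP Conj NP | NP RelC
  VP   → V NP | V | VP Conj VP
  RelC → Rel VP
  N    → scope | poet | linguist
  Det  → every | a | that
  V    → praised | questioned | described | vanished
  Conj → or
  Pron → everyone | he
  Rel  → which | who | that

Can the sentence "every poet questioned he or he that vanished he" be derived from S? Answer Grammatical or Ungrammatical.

Grammatical

[S [NP [Det every] [N poet]] [VP [V questioned] [NP [NP [Pron he]] [Conj or] [NP [NP [Pron he]] [RelC [Rel that] [VP [V vanished] [NP [Pron he]]]]]]]]
Each bracket corresponds to one application of a listed rule, so the string is derivable from S.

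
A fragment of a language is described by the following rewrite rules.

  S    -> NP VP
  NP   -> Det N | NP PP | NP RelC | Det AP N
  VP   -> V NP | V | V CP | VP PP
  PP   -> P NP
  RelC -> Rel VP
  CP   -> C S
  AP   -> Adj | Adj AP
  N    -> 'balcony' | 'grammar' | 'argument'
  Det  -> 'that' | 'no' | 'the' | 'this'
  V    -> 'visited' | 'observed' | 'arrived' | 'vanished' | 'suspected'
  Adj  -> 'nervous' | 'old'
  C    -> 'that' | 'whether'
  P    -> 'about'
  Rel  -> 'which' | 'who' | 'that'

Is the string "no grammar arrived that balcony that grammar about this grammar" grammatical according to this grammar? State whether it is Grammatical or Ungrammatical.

For S → NP VP, the only prefix that parses as NP is 'no grammar', but the remainder 'arrived that balcony that grammar about this grammar' is not a VP under these rules.

Ungrammatical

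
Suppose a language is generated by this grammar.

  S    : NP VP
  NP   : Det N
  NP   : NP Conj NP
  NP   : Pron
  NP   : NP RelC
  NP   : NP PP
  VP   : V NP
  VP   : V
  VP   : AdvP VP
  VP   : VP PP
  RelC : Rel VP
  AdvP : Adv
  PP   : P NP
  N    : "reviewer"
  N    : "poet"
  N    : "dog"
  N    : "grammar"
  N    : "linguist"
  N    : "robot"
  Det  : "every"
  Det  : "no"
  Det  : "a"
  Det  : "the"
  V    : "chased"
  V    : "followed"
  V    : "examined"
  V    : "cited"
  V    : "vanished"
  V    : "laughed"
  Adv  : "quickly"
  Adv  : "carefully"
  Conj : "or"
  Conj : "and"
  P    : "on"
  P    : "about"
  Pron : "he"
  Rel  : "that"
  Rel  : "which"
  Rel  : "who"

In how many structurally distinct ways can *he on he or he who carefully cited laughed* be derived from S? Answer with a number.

Two of the 5 distinct bracketings:
[S [NP [NP [NP [Pron he]] [PP [P on] [NP [Pron he]]]] [Conj or] [NP [NP [Pron he]] [RelC [Rel who] [VP [AdvP [Adv carefully]] [VP [V cited]]]]]] [VP [V laughed]]]
[S [NP [NP [NP [NP [Pron he]] [PP [P on] [NP [Pron he]]]] [Conj or] [NP [Pron he]]] [RelC [Rel who] [VP [AdvP [Adv carefully]] [VP [V cited]]]]] [VP [V laughed]]]
The trees differ in how a recursive rule is bracketed over the same span.

5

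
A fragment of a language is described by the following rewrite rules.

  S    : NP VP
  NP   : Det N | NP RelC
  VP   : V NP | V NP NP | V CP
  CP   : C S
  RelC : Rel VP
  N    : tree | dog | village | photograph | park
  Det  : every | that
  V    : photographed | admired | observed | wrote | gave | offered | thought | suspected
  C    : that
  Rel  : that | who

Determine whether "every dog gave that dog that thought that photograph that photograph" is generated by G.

Grammatical

[S [NP [Det every] [N dog]] [VP [V gave] [NP [NP [Det that] [N dog]] [RelC [Rel that] [VP [V thought] [NP [Det that] [N photograph]] [NP [Det that] [N photograph]]]]]]]
Every word is introduced by a lexical rule and the phrasal rules combine the resulting categories into a single S.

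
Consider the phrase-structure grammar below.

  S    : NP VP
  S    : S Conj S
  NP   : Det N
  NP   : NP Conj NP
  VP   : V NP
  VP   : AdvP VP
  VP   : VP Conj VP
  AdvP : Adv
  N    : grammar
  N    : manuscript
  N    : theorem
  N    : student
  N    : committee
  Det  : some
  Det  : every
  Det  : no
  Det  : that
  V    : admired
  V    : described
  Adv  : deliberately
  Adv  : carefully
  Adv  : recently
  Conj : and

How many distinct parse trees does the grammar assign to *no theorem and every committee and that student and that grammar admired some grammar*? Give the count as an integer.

Two of the 5 distinct bracketings:
[S [NP [NP [Det no] [N theorem]] [Conj and] [NP [NP [Det every] [N committee]] [Conj and] [NP [NP [Det that] [N student]] [Conj and] [NP [Det that] [N grammar]]]]] [VP [V admired] [NP [Det some] [N grammar]]]]
[S [NP [NP [Det no] [N theorem]] [Conj and] [NP [NP [NP [Det every] [N committee]] [Conj and] [NP [Det that] [N student]]] [Conj and] [NP [Det that] [N grammar]]]] [VP [V admired] [NP [Det some] [N grammar]]]]
The trees differ in how a recursive rule is bracketed over the same span.

5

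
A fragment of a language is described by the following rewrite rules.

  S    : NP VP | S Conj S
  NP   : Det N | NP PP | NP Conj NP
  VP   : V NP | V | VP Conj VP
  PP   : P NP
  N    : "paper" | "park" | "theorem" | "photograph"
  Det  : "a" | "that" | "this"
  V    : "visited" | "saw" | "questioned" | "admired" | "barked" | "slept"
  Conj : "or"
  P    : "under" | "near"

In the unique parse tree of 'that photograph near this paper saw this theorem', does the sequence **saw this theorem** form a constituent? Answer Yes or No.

Yes

[S [NP [NP [Det that] [N photograph]] [PP [P near] [NP [Det this] [N paper]]]] [VP [V saw] [NP [Det this] [N theorem]]]]
The words 'saw this theorem' are exhaustively dominated by a single VP node (built by VP → V NP), so they form a constituent.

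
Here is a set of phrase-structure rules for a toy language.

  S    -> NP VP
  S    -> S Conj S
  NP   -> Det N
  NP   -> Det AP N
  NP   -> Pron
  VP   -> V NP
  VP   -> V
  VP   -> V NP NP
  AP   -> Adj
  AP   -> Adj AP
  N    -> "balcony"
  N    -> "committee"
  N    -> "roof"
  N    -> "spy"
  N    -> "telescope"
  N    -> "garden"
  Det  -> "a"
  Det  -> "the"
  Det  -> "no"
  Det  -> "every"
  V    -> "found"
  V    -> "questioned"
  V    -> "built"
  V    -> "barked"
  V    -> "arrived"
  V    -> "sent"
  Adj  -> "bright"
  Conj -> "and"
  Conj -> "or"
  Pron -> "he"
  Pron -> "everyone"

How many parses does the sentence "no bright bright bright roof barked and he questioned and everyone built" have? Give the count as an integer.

2

The two bracketings:
[S [S [NP [Det no] [AP [Adj bright] [AP [Adj bright] [AP [Adj bright]]]] [N roof]] [VP [V barked]]] [Conj and] [S [S [NP [Pron he]] [VP [V questioned]]] [Conj and] [S [NP [Pron everyone]] [VP [V built]]]]]
[S [S [S [NP [Det no] [AP [Adj bright] [AP [Adj bright] [AP [Adj bright]]]] [N roof]] [VP [V barked]]] [Conj and] [S [NP [Pron he]] [VP [V questioned]]]] [Conj and] [S [NP [Pron everyone]] [VP [V built]]]]
The trees differ in how a recursive rule is bracketed over the same span.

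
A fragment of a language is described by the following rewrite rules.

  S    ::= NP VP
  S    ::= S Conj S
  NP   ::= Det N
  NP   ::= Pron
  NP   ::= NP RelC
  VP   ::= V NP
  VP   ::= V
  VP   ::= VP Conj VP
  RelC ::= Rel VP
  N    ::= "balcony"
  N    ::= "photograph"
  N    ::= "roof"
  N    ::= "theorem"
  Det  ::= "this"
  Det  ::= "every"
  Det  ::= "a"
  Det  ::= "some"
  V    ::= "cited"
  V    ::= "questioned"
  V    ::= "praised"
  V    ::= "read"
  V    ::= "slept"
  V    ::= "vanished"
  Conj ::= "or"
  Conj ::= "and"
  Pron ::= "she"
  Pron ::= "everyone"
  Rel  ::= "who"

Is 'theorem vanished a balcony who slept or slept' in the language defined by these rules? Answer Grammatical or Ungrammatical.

Ungrammatical

For S → NP VP, no prefix of the string parses as an NP. The alternative S rule S → S Conj S likewise has no satisfying split.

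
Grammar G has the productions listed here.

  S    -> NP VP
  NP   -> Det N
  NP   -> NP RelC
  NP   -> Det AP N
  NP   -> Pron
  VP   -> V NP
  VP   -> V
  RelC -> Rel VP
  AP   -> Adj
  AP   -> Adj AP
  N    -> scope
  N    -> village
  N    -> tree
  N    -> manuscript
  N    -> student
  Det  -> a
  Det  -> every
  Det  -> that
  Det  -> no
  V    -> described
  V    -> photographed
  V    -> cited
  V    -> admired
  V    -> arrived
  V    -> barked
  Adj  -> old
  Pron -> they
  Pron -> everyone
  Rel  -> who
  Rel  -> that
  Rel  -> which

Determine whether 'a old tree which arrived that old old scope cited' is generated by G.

S
  NP
    NP
      Det: a
      AP
        Adj: old
      N: tree
    RelC
      Rel: which
      VP
        V: arrived
        NP
          Det: that
          AP
            Adj: old
            AP
              Adj: old
          N: scope
  VP
    V: cited
Every word is introduced by a lexical rule and the phrasal rules combine the resulting categories into a single S.

Grammatical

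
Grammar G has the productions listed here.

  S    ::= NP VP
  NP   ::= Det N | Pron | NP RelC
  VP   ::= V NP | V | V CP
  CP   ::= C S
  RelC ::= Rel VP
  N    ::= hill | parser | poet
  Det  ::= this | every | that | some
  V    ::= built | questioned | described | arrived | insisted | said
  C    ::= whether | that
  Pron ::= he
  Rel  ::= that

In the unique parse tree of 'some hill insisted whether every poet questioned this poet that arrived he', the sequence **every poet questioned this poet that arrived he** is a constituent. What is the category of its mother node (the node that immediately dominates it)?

CP

[S [NP [Det some] [N hill]] [VP [V insisted] [CP [C whether] [S [NP [Det every] [N poet]] [VP [V questioned] [NP [NP [Det this] [N poet]] [RelC [Rel that] [VP [V arrived] [NP [Pron he]]]]]]]]]]
The span 'every poet questioned this poet that arrived he' is the S node built by S → NP VP.
Its mother is the CP built by CP → C S.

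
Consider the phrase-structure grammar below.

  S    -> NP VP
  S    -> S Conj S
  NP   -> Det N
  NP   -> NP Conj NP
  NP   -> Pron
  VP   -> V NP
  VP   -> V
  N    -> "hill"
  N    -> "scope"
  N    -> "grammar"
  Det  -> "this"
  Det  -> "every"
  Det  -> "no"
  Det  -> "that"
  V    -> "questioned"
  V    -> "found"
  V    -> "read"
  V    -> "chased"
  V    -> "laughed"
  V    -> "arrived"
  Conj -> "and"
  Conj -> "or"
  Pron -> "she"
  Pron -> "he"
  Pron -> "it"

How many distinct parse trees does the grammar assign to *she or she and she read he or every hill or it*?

Two of the 4 distinct bracketings:
[S [NP [NP [Pron she]] [Conj or] [NP [NP [Pron she]] [Conj and] [NP [Pron she]]]] [VP [V read] [NP [NP [Pron he]] [Conj or] [NP [NP [Det every] [N hill]] [Conj or] [NP [Pron it]]]]]]
[S [NP [NP [Pron she]] [Conj or] [NP [NP [Pron she]] [Conj and] [NP [Pron she]]]] [VP [V read] [NP [NP [NP [Pron he]] [Conj or] [NP [Det every] [N hill]]] [Conj or] [NP [Pron it]]]]]
The trees differ in how a recursive rule is bracketed over the same span.

4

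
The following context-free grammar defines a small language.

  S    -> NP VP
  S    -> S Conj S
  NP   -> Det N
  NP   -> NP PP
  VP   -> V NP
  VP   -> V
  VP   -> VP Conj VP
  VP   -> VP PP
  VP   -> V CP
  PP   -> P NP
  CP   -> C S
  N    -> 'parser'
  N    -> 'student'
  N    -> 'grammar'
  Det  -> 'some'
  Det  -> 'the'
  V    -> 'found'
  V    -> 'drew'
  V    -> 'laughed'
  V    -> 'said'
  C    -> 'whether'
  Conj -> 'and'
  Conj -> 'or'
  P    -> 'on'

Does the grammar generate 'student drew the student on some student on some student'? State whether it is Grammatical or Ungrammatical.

Ungrammatical

For S → NP VP, no prefix of the string parses as an NP. The alternative S rule S → S Conj S likewise has no satisfying split.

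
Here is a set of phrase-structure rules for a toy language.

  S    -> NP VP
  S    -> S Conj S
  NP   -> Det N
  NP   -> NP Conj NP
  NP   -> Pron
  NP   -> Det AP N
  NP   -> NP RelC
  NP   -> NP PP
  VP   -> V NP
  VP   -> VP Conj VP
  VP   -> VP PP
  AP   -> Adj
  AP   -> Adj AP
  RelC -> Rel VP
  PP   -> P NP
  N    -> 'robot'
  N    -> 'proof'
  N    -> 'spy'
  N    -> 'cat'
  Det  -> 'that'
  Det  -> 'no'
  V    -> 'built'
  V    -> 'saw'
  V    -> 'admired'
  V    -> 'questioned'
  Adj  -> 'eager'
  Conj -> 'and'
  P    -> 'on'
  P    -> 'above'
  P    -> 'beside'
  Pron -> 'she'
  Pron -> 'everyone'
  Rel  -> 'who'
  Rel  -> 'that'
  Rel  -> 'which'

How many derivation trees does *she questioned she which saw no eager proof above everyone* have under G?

4

Two of the 4 distinct bracketings:
[S [NP [Pron she]] [VP [V questioned] [NP [NP [Pron she]] [RelC [Rel which] [VP [V saw] [NP [NP [Det no] [AP [Adj eager]] [N proof]] [PP [P above] [NP [Pron everyone]]]]]]]]]
[S [NP [Pron she]] [VP [V questioned] [NP [NP [Pron she]] [RelC [Rel which] [VP [VP [V saw] [NP [Det no] [AP [Adj eager]] [N proof]]] [PP [P above] [NP [Pron everyone]]]]]]]]
The difference turns on whether NP → NP PP is used at the relevant span, versus an alternative expansion of NP.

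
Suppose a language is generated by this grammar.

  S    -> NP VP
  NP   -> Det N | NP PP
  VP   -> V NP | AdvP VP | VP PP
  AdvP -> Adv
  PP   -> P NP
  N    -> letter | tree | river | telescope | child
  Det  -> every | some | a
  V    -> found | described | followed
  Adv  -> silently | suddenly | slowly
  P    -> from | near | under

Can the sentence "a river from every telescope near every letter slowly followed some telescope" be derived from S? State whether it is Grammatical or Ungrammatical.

[S [NP [NP [Det a] [N river]] [PP [P from] [NP [NP [Det every] [N telescope]] [PP [P near] [NP [Det every] [N letter]]]]]] [VP [AdvP [Adv slowly]] [VP [V followed] [NP [Det some] [N telescope]]]]]
Each bracket corresponds to one application of a listed rule, so the string is derivable from S.

Grammatical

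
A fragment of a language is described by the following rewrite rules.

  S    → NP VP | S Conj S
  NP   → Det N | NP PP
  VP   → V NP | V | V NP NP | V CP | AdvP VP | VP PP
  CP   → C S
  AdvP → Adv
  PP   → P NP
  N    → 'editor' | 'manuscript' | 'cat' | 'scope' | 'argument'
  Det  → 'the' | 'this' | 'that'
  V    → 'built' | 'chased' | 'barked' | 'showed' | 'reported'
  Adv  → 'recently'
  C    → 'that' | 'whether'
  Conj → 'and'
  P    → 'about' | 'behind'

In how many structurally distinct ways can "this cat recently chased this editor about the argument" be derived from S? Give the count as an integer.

3

Two of the 3 distinct bracketings:
[S [NP [Det this] [N cat]] [VP [AdvP [Adv recently]] [VP [V chased] [NP [NP [Det this] [N editor]] [PP [P about] [NP [Det the] [N argument]]]]]]]
[S [NP [Det this] [N cat]] [VP [AdvP [Adv recently]] [VP [VP [V chased] [NP [Det this] [N editor]]] [PP [P about] [NP [Det the] [N argument]]]]]]
The difference turns on whether NP → NP PP is used at the relevant span, versus an alternative expansion of NP.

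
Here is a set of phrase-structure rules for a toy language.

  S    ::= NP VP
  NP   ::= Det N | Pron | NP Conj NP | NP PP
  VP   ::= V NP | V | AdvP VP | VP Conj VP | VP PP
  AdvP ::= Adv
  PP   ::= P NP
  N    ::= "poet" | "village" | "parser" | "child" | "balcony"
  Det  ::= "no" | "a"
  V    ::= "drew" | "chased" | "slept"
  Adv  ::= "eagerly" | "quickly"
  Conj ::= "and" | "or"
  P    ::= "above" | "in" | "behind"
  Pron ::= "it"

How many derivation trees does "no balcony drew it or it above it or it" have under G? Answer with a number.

6

Two of the 6 distinct bracketings:
[S [NP [Det no] [N balcony]] [VP [V drew] [NP [NP [Pron it]] [Conj or] [NP [NP [NP [Pron it]] [PP [P above] [NP [Pron it]]]] [Conj or] [NP [Pron it]]]]]]
[S [NP [Det no] [N balcony]] [VP [V drew] [NP [NP [Pron it]] [Conj or] [NP [NP [Pron it]] [PP [P above] [NP [NP [Pron it]] [Conj or] [NP [Pron it]]]]]]]]
The trees differ in how a recursive rule is bracketed over the same span.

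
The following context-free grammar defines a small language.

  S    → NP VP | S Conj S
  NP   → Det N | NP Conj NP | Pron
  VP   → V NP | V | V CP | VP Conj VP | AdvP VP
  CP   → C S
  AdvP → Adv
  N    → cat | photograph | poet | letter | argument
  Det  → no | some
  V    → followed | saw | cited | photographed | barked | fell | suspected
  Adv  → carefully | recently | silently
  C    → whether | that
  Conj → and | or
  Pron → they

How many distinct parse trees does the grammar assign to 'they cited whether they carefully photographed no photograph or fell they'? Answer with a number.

3

Two of the 3 distinct bracketings:
[S [NP [Pron they]] [VP [V cited] [CP [C whether] [S [NP [Pron they]] [VP [VP [AdvP [Adv carefully]] [VP [V photographed] [NP [Det no] [N photograph]]]] [Conj or] [VP [V fell] [NP [Pron they]]]]]]]]
[S [NP [Pron they]] [VP [V cited] [CP [C whether] [S [NP [Pron they]] [VP [AdvP [Adv carefully]] [VP [VP [V photographed] [NP [Det no] [N photograph]]] [Conj or] [VP [V fell] [NP [Pron they]]]]]]]]]
The trees differ in how a recursive rule is bracketed over the same span.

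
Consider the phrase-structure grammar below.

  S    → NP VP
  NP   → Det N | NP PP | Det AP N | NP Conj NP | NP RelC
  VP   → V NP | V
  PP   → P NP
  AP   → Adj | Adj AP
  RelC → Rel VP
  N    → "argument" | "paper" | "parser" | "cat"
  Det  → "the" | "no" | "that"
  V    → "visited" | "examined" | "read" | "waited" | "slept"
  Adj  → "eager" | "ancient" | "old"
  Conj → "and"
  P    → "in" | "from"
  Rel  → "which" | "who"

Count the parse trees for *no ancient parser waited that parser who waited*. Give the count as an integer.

1

[S [NP [Det no] [AP [Adj ancient]] [N parser]] [VP [V waited] [NP [NP [Det that] [N parser]] [RelC [Rel who] [VP [V waited]]]]]]
No rule offers an alternative attachment or grouping for any span, so this is the only derivation.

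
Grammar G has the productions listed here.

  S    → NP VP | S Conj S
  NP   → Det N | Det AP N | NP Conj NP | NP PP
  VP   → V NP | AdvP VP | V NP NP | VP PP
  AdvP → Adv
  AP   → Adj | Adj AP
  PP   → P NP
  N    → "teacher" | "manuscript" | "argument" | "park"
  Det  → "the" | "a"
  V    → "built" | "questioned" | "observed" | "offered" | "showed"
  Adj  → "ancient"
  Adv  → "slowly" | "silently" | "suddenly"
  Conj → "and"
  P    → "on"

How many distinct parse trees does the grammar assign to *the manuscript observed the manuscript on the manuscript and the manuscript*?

Two of the 3 distinct bracketings:
[S [NP [Det the] [N manuscript]] [VP [V observed] [NP [NP [NP [Det the] [N manuscript]] [PP [P on] [NP [Det the] [N manuscript]]]] [Conj and] [NP [Det the] [N manuscript]]]]]
[S [NP [Det the] [N manuscript]] [VP [V observed] [NP [NP [Det the] [N manuscript]] [PP [P on] [NP [NP [Det the] [N manuscript]] [Conj and] [NP [Det the] [N manuscript]]]]]]]
The trees differ in how a recursive rule is bracketed over the same span.

3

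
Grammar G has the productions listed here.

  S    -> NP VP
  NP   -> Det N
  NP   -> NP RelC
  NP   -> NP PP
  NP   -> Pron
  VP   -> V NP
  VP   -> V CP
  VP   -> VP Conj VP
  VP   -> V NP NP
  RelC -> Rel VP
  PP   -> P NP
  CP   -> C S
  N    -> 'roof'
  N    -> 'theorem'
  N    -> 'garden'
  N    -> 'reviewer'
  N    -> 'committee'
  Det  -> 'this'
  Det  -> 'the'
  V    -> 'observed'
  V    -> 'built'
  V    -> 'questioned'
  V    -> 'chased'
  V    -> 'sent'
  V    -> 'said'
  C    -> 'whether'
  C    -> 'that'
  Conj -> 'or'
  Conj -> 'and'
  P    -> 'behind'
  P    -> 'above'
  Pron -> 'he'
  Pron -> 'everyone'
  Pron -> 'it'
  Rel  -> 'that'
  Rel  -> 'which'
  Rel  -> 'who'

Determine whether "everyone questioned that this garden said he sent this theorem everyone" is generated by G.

Ungrammatical

For S → NP VP, the only prefix that parses as NP is 'everyone', but the remainder 'questioned that this garden said he sent this theorem everyone' is not a VP under these rules.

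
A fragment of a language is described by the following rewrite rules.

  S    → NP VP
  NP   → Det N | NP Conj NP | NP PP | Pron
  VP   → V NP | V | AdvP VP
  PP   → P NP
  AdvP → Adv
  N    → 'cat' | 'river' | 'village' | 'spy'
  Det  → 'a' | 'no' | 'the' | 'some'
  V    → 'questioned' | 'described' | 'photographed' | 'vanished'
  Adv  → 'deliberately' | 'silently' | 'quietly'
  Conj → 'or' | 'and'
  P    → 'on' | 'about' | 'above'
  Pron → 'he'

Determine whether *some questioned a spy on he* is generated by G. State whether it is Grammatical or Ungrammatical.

A Det word can never sit immediately before a V word in any string this grammar generates, so the substring 'some questioned' rules out a derivation.

Ungrammatical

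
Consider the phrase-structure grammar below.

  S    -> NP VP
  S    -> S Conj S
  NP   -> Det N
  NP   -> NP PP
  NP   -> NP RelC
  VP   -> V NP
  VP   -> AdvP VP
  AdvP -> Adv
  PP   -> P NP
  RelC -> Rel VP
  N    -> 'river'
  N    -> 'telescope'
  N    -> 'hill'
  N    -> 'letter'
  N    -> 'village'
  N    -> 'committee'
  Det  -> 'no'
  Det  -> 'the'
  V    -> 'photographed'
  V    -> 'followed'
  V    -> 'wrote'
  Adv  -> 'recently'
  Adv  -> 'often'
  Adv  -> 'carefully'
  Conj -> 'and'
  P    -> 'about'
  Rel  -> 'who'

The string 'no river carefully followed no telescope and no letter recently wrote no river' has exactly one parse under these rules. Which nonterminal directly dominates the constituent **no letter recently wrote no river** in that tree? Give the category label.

S

S
  S
    NP
      Det: no
      N: river
    VP
      AdvP
        Adv: carefully
      VP
        V: followed
        NP
          Det: no
          N: telescope
  Conj: and
  S
    NP
      Det: no
      N: letter
    VP
      AdvP
        Adv: recently
      VP
        V: wrote
        NP
          Det: no
          N: river
The span 'no letter recently wrote no river' is the S node built by S → NP VP.
Its mother is the S built by S → S Conj S.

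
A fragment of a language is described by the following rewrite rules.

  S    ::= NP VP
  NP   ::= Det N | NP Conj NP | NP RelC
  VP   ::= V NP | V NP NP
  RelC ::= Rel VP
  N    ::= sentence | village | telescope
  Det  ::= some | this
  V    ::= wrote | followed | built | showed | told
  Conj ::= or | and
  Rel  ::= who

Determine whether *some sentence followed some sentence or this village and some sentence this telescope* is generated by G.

Grammatical

[S [NP [Det some] [N sentence]] [VP [V followed] [NP [NP [Det some] [N sentence]] [Conj or] [NP [NP [Det this] [N village]] [Conj and] [NP [Det some] [N sentence]]]] [NP [Det this] [N telescope]]]]
The bracketing above is licensed at every node by one of the given productions, with S at the root.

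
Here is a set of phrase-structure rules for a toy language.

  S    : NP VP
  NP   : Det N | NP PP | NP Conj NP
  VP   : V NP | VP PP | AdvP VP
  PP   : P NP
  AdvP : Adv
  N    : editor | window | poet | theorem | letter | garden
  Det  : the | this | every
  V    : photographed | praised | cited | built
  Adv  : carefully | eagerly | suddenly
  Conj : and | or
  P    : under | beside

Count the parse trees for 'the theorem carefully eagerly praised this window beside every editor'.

4

Two of the 4 distinct bracketings:
[S [NP [Det the] [N theorem]] [VP [VP [AdvP [Adv carefully]] [VP [AdvP [Adv eagerly]] [VP [V praised] [NP [Det this] [N window]]]]] [PP [P beside] [NP [Det every] [N editor]]]]]
[S [NP [Det the] [N theorem]] [VP [AdvP [Adv carefully]] [VP [VP [AdvP [Adv eagerly]] [VP [V praised] [NP [Det this] [N window]]]] [PP [P beside] [NP [Det every] [N editor]]]]]]
The trees differ in how a recursive rule is bracketed over the same span.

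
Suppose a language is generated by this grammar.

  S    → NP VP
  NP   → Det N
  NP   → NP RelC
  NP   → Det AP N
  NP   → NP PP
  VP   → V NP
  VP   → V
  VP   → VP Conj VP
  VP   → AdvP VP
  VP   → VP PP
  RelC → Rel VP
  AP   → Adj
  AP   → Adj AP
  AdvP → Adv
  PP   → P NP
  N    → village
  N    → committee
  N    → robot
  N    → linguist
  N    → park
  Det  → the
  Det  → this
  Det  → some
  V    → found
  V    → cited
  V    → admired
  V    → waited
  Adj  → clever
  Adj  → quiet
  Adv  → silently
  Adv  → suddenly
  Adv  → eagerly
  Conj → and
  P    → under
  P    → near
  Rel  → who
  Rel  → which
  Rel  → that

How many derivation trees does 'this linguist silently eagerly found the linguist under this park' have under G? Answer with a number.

Two of the 4 distinct bracketings:
[S [NP [Det this] [N linguist]] [VP [AdvP [Adv silently]] [VP [AdvP [Adv eagerly]] [VP [V found] [NP [NP [Det the] [N linguist]] [PP [P under] [NP [Det this] [N park]]]]]]]]
[S [NP [Det this] [N linguist]] [VP [AdvP [Adv silently]] [VP [AdvP [Adv eagerly]] [VP [VP [V found] [NP [Det the] [N linguist]]] [PP [P under] [NP [Det this] [N park]]]]]]]
The difference turns on whether NP → NP PP is used at the relevant span, versus an alternative expansion of NP.

4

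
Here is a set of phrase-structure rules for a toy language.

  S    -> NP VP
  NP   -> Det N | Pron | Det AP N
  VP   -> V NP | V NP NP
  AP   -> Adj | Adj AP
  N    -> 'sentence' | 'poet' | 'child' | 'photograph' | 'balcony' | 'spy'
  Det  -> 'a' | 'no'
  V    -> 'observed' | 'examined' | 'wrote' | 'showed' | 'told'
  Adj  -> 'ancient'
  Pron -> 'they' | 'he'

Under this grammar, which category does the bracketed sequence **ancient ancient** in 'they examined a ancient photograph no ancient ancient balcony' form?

AP

[S [NP [Pron they]] [VP [V examined] [NP [Det a] [AP [Adj ancient]] [N photograph]] [NP [Det no] [AP [Adj ancient] [AP [Adj ancient]]] [N balcony]]]]
The span 'ancient ancient' is the AP node built by AP → Adj AP.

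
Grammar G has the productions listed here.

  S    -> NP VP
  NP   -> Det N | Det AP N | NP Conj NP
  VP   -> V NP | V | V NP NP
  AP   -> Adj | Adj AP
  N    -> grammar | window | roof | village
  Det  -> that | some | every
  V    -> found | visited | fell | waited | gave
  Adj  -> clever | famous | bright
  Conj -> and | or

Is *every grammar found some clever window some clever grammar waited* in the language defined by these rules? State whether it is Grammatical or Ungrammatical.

For S → NP VP, the only prefix that parses as NP is 'every grammar', but the remainder 'found some clever window some clever grammar waited' is not a VP under these rules.

Ungrammatical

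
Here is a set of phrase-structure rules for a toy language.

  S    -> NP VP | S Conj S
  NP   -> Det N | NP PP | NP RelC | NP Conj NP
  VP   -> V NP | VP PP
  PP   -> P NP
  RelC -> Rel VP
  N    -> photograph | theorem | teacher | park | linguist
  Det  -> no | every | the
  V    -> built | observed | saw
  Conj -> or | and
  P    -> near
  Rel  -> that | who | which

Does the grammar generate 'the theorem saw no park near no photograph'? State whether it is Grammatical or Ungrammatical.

Grammatical

S
  NP
    Det: the
    N: theorem
  VP
    V: saw
    NP
      NP
        Det: no
        N: park
      PP
        P: near
        NP
          Det: no
          N: photograph
Every word is introduced by a lexical rule and the phrasal rules combine the resulting categories into a single S.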